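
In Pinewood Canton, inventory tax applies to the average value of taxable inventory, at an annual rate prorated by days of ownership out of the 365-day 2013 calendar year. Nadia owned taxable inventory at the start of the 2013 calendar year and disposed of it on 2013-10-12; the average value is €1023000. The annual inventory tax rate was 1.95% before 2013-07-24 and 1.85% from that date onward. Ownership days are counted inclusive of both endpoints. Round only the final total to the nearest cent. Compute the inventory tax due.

€15349.20

2013-01-01 to 2013-07-23: 204 days at 1.95% → €1023000 × 1.95% × 204/365 = €11149.2986
2013-07-24 to 2013-10-12: 81 days at 1.85% → €1023000 × 1.85% × 81/365 = €4199.9055
Total = €15349.2041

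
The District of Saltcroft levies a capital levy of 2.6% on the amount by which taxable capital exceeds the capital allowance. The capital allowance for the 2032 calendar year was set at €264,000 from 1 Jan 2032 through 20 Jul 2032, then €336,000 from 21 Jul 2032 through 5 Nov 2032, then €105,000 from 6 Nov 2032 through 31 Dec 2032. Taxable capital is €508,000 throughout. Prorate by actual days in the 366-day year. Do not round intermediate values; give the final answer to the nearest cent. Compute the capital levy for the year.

1 Jan – 20 Jul 2032: 202 days, exemption €264,000 → (€508,000 − €264,000) × 2.6% × 202/366 = €3,501.3333
21 Jul – 5 Nov 2032: 108 days, exemption €336,000 → (€508,000 − €336,000) × 2.6% × 108/366 = €1,319.6066
6 Nov – 31 Dec 2032: 56 days, exemption €105,000 → (€508,000 − €105,000) × 2.6% × 56/366 = €1,603.1913
Total = €6,424.1311

€6,424.13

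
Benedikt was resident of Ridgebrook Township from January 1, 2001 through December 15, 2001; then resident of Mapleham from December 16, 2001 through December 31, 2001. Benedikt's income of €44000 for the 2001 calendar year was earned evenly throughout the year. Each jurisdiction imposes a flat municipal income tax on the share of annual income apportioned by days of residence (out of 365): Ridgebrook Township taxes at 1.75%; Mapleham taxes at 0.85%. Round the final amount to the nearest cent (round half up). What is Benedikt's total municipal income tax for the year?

€752.64

Ridgebrook Township, January 1 – December 15, 2001: 349 days → €44000 × 1.75% × 349/365 = €736.2466
Mapleham, December 16 – December 31, 2001: 16 days → €44000 × 0.85% × 16/365 = €16.3945
Total = €752.6411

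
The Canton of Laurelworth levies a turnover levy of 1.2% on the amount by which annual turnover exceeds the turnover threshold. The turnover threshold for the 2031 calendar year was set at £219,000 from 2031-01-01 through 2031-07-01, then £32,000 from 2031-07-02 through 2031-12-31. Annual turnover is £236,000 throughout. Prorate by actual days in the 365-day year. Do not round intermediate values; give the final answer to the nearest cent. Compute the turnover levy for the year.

£1,329.07

2031-01-01 to 2031-07-01: 182 days, exemption £219,000 → (£236,000 − £219,000) × 1.2% × 182/365 = £101.7205
2031-07-02 to 2031-12-31: 183 days, exemption £32,000 → (£236,000 − £32,000) × 1.2% × 183/365 = £1,227.3534
Total = £1,329.0740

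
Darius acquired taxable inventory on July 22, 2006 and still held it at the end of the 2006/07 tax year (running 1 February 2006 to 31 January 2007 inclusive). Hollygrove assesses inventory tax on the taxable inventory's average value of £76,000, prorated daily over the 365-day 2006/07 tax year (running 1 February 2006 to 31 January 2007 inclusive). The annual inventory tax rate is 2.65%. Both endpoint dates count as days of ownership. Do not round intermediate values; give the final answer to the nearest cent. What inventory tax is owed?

Days held (July 22, 2006 – January 31, 2007): 194 out of 365
Tax = £76,000 × 2.65% × 194/365 = £1,070.4548

£1,070.45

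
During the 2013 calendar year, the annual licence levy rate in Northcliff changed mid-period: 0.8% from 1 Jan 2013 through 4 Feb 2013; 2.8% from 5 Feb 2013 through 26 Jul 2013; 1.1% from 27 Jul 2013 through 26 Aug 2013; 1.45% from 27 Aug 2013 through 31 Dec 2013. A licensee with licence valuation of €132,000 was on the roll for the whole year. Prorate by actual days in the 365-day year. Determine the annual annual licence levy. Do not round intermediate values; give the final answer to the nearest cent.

1 Jan – 4 Feb 2013: 35 days at 0.8% → €132,000 × 0.8% × 35/365 = €101.2603
5 Feb – 26 Jul 2013: 172 days at 2.8% → €132,000 × 2.8% × 172/365 = €1,741.6767
27 Jul – 26 Aug 2013: 31 days at 1.1% → €132,000 × 1.1% × 31/365 = €123.3205
27 Aug – 31 Dec 2013: 127 days at 1.45% → €132,000 × 1.45% × 127/365 = €665.9671
Total = €2,632.2247

€2,632.22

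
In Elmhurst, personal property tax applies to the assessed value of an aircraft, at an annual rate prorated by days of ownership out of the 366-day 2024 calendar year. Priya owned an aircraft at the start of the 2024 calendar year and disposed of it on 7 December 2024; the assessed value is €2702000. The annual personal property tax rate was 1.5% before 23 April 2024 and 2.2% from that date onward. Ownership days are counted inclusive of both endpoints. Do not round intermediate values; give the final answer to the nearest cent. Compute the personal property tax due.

1 January – 22 April 2024: 113 days at 1.5% → €2702000 × 1.5% × 113/366 = €12513.3607
23 April – 7 December 2024: 229 days at 2.2% → €2702000 × 2.2% × 229/366 = €37193.1038
Total = €49706.4645

€49706.46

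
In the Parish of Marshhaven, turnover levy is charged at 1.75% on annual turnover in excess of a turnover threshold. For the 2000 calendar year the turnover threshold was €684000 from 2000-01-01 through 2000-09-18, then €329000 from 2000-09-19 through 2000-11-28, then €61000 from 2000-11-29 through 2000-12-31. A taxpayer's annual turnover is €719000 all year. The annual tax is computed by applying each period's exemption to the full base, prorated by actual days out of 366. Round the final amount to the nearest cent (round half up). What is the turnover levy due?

€2800.67

2000-01-01 to 2000-09-18: 262 days, exemption €684000 → (€719000 − €684000) × 1.75% × 262/366 = €438.4563
2000-09-19 to 2000-11-28: 71 days, exemption €329000 → (€719000 − €329000) × 1.75% × 71/366 = €1323.9754
2000-11-29 to 2000-12-31: 33 days, exemption €61000 → (€719000 − €61000) × 1.75% × 33/366 = €1038.2377
Total = €2800.6694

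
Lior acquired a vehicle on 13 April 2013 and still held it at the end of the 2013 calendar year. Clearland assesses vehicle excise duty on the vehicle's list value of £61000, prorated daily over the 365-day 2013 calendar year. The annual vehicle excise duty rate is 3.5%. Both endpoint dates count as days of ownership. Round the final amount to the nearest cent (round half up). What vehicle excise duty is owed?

Days held (13 April – 31 December 2013): 263 out of 365
Tax = £61000 × 3.5% × 263/365 = £1538.3699

£1538.37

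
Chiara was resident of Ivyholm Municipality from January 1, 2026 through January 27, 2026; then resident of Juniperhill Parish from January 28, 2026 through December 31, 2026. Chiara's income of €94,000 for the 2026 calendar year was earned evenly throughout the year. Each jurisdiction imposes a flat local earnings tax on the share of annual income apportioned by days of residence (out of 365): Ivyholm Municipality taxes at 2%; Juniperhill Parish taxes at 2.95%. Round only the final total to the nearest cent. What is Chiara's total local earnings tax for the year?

€2,706.94

Ivyholm Municipality, January 1 – January 27, 2026: 27 days → €94,000 × 2% × 27/365 = €139.0685
Juniperhill Parish, January 28 – December 31, 2026: 338 days → €94,000 × 2.95% × 338/365 = €2,567.8740
Total = €2,706.9425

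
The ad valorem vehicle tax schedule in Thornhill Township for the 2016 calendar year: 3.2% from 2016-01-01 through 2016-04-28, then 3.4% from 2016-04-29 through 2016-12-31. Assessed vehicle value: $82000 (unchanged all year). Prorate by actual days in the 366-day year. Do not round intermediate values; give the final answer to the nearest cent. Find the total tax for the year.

2016-01-01 to 2016-04-28: 119 days at 3.2% → $82000 × 3.2% × 119/366 = $853.1585
2016-04-29 to 2016-12-31: 247 days at 3.4% → $82000 × 3.4% × 247/366 = $1881.5191
Total = $2734.6776

$2734.68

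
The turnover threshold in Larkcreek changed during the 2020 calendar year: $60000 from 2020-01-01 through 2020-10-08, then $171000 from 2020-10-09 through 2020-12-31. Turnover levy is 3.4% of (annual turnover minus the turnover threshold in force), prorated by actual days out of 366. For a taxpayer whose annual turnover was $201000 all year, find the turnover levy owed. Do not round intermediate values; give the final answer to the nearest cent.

2020-01-01 to 2020-10-08: 282 days, exemption $60000 → ($201000 − $60000) × 3.4% × 282/366 = $3693.7377
2020-10-09 to 2020-12-31: 84 days, exemption $171000 → ($201000 − $171000) × 3.4% × 84/366 = $234.0984
Total = $3927.8361

$3927.84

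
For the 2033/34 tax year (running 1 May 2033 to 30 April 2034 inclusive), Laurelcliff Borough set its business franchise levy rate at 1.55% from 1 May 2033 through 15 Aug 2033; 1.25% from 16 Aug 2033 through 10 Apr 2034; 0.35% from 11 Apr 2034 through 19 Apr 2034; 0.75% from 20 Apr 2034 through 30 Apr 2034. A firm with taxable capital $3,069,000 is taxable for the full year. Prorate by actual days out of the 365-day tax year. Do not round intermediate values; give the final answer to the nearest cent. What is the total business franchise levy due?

1 May – 15 Aug 2033: 107 days at 1.55% → $3,069,000 × 1.55% × 107/365 = $13,945.0315
16 Aug 2033 – 10 Apr 2034: 238 days at 1.25% → $3,069,000 × 1.25% × 238/365 = $25,014.4521
11 Apr – 19 Apr 2034: 9 days at 0.35% → $3,069,000 × 0.35% × 9/365 = $264.8589
20 Apr – 30 Apr 2034: 11 days at 0.75% → $3,069,000 × 0.75% × 11/365 = $693.6781
Total = $39,918.0205

$39,918.02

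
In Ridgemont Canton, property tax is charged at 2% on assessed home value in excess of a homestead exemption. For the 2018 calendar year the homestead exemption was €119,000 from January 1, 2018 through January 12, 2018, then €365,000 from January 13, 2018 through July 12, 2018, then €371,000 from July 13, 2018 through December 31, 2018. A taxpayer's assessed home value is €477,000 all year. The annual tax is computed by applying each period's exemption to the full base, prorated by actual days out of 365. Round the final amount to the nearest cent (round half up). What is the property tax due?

€2,345.21

January 1 – January 12, 2018: 12 days, exemption €119,000 → (€477,000 − €119,000) × 2% × 12/365 = €235.3973
January 13 – July 12, 2018: 181 days, exemption €365,000 → (€477,000 − €365,000) × 2% × 181/365 = €1,110.7945
July 13 – December 31, 2018: 172 days, exemption €371,000 → (€477,000 − €371,000) × 2% × 172/365 = €999.0137
Total = €2,345.2055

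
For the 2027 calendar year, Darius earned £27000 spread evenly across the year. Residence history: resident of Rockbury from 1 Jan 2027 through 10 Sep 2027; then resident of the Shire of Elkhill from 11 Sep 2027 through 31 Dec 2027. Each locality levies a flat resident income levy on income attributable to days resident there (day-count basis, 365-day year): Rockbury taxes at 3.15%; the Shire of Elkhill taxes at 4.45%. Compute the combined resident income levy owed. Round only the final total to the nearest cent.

Rockbury, 1 Jan – 10 Sep 2027: 253 days → £27000 × 3.15% × 253/365 = £589.5247
The Shire of Elkhill, 11 Sep – 31 Dec 2027: 112 days → £27000 × 4.45% × 112/365 = £368.6795
Total = £958.2041

£958.20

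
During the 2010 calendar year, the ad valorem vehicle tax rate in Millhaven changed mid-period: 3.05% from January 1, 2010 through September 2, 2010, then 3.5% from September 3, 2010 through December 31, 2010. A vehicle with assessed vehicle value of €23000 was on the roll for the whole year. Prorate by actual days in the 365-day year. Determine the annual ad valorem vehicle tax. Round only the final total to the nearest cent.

€735.53

January 1 – September 2, 2010: 245 days at 3.05% → €23000 × 3.05% × 245/365 = €470.8699
September 3 – December 31, 2010: 120 days at 3.5% → €23000 × 3.5% × 120/365 = €264.6575
Total = €735.5274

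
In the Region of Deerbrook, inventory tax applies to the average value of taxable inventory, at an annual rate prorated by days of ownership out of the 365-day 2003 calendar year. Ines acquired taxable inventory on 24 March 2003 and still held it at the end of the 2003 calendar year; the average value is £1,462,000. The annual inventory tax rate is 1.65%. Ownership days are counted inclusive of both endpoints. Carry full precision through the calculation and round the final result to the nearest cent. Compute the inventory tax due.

£18,703.59

Days held (24 March – 31 December 2003): 283 out of 365
Tax = £1,462,000 × 1.65% × 283/365 = £18,703.5863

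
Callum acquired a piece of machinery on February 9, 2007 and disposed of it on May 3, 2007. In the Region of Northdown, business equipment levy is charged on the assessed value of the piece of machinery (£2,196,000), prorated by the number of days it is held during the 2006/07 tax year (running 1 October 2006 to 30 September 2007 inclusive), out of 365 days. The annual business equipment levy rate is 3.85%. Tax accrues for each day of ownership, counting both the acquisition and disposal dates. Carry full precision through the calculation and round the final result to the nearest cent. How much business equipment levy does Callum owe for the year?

Days held (February 9 – May 3, 2007): 84 out of 365
Tax = £2,196,000 × 3.85% × 84/365 = £19,457.1616

£19,457.16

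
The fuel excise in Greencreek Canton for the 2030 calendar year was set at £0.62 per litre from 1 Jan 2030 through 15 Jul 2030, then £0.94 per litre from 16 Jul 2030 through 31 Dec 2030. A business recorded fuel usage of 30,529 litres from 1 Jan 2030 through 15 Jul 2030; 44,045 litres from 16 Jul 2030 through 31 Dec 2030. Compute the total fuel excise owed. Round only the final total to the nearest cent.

1 Jan – 15 Jul 2030: 30,529 litres at £0.62/litre → £18927.98
16 Jul – 31 Dec 2030: 44,045 litres at £0.94/litre → £41402.30

£60330.28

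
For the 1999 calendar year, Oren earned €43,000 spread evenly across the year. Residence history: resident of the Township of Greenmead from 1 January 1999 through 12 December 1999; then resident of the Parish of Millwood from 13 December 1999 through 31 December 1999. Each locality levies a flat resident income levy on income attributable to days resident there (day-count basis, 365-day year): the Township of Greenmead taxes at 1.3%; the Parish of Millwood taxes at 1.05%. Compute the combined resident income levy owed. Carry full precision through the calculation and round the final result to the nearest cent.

€553.40

The Township of Greenmead, 1 January – 12 December 1999: 346 days → €43,000 × 1.3% × 346/365 = €529.9014
The Parish of Millwood, 13 December – 31 December 1999: 19 days → €43,000 × 1.05% × 19/365 = €23.5027
Total = €553.4041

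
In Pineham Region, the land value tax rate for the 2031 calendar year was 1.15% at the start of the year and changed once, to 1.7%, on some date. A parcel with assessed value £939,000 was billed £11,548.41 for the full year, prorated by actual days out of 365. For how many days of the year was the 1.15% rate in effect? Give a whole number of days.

Let d = days at the first rate; then 365 − d days at the second rate.
£939,000 × [1.15%·d + 1.7%·(365−d)] / 365 = £11,548.41
Solving gives d = 312, so the new rate took effect on 9 Nov 2031.

312 days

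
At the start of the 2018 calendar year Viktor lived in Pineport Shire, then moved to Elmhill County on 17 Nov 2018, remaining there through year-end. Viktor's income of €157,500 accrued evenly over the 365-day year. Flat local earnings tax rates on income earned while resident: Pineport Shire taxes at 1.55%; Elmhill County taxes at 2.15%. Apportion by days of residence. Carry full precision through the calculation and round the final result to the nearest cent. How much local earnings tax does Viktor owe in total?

Pineport Shire, 1 Jan – 16 Nov 2018: 320 days → €157,500 × 1.55% × 320/365 = €2,140.2740
Elmhill County, 17 Nov – 31 Dec 2018: 45 days → €157,500 × 2.15% × 45/365 = €417.4829
Total = €2,557.7568

€2,557.76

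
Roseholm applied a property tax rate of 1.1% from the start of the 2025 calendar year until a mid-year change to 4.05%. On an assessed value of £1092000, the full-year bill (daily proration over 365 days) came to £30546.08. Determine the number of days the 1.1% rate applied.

Let d = days at the first rate; then 365 − d days at the second rate.
£1092000 × [1.1%·d + 4.05%·(365−d)] / 365 = £30546.08
Solving gives d = 155, so the new rate took effect on June 5, 2025.

155 days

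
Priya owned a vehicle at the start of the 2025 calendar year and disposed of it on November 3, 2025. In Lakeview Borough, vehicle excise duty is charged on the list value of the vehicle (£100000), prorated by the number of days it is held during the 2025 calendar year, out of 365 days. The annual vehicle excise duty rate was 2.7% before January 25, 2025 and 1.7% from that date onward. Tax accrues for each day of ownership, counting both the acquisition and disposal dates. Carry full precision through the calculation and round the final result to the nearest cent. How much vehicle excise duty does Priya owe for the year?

January 1 – January 24, 2025: 24 days at 2.7% → £100000 × 2.7% × 24/365 = £177.5342
January 25 – November 3, 2025: 283 days at 1.7% → £100000 × 1.7% × 283/365 = £1318.0822
Total = £1495.6164

£1495.62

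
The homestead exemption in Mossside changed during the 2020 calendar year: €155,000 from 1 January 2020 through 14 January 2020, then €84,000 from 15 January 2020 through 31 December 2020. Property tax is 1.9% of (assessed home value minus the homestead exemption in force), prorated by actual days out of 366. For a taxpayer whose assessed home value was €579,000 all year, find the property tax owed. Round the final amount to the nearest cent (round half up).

1 January – 14 January 2020: 14 days, exemption €155,000 → (€579,000 − €155,000) × 1.9% × 14/366 = €308.1530
15 January – 31 December 2020: 352 days, exemption €84,000 → (€579,000 − €84,000) × 1.9% × 352/366 = €9,045.2459
Total = €9,353.3989

€9,353.40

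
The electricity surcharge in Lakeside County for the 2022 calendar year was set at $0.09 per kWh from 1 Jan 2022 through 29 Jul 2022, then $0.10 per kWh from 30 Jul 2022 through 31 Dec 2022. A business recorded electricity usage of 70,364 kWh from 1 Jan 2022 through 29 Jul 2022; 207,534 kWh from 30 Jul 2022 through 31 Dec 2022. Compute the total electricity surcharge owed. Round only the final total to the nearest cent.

1 Jan – 29 Jul 2022: 70,364 kWh at $0.09/kWh → $6,332.76
30 Jul – 31 Dec 2022: 207,534 kWh at $0.10/kWh → $20,753.40

$27,086.16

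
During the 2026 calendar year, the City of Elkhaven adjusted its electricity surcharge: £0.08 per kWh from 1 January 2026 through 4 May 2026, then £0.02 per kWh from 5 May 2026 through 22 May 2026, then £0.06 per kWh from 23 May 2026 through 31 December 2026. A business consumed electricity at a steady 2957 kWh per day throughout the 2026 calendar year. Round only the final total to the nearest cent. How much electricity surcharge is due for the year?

1 January – 4 May 2026: 124 days × 2957 kWh/day = 366,668 kWh at £0.08/kWh → £29,333.44
5 May – 22 May 2026: 18 days × 2957 kWh/day = 53,226 kWh at £0.02/kWh → £1,064.52
23 May – 31 December 2026: 223 days × 2957 kWh/day = 659,411 kWh at £0.06/kWh → £39,564.66

£69,962.62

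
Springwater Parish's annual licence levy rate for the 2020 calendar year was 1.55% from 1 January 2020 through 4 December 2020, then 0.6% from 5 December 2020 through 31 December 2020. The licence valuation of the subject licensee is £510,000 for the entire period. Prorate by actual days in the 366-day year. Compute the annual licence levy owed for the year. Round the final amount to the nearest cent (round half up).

1 January – 4 December 2020: 339 days at 1.55% → £510,000 × 1.55% × 339/366 = £7,321.8443
5 December – 31 December 2020: 27 days at 0.6% → £510,000 × 0.6% × 27/366 = £225.7377
Total = £7,547.5820

£7,547.58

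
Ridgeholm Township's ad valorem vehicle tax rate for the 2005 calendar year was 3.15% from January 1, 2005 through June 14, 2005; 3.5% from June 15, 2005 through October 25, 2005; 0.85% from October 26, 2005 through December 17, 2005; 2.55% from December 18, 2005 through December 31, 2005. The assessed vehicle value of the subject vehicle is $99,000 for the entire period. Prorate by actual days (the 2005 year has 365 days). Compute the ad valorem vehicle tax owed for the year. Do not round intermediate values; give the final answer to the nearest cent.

$2,891.34

January 1 – June 14, 2005: 165 days at 3.15% → $99,000 × 3.15% × 165/365 = $1,409.7329
June 15 – October 25, 2005: 133 days at 3.5% → $99,000 × 3.5% × 133/365 = $1,262.5890
October 26 – December 17, 2005: 53 days at 0.85% → $99,000 × 0.85% × 53/365 = $122.1904
December 18 – December 31, 2005: 14 days at 2.55% → $99,000 × 2.55% × 14/365 = $96.8301
Total = $2,891.3425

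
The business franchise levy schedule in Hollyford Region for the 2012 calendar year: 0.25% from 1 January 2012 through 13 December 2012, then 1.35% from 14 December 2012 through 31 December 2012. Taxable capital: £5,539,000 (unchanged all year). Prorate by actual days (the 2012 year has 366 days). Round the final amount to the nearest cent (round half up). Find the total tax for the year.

£16,844.01

1 January – 13 December 2012: 348 days at 0.25% → £5,539,000 × 0.25% × 348/366 = £13,166.4754
14 December – 31 December 2012: 18 days at 1.35% → £5,539,000 × 1.35% × 18/366 = £3,677.5328
Total = £16,844.0082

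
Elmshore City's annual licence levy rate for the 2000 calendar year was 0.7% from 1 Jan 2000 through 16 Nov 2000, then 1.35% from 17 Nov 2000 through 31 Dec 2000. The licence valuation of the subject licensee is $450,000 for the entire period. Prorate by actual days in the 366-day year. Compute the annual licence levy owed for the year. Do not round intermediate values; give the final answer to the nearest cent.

$3,509.63

1 Jan – 16 Nov 2000: 321 days at 0.7% → $450,000 × 0.7% × 321/366 = $2,762.7049
17 Nov – 31 Dec 2000: 45 days at 1.35% → $450,000 × 1.35% × 45/366 = $746.9262
Total = $3,509.6311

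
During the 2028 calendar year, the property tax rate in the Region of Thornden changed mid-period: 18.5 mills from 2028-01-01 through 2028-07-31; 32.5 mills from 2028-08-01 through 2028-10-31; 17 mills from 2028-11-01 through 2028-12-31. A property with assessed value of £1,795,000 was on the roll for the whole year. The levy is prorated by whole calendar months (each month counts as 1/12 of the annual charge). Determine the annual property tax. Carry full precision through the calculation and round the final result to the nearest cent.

£39,041.25

2028-01-01 to 2028-07-31: 7 months at 18.5 mills → £1,795,000 × 1.85% × 7/12 = £19,371.0417
2028-08-01 to 2028-10-31: 3 months at 32.5 mills → £1,795,000 × 3.25% × 3/12 = £14,584.3750
2028-11-01 to 2028-12-31: 2 months at 17 mills → £1,795,000 × 1.7% × 2/12 = £5,085.8333
Total = £39,041.2500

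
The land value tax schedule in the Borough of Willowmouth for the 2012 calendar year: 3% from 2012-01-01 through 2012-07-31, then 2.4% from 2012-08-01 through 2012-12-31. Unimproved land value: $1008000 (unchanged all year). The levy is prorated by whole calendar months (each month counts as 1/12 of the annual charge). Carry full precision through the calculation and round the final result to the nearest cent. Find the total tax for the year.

2012-01-01 to 2012-07-31: 7 months at 3% → $1008000 × 3% × 7/12 = $17640.0000
2012-08-01 to 2012-12-31: 5 months at 2.4% → $1008000 × 2.4% × 5/12 = $10080.0000
Total = $27720.0000

$27720.00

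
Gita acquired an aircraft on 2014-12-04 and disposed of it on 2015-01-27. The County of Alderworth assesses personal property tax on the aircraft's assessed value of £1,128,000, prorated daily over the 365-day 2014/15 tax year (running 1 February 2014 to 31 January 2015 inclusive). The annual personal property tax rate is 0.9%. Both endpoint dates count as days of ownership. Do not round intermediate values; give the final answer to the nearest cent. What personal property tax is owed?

£1,529.75

Days held (2014-12-04 to 2015-01-27): 55 out of 365
Tax = £1,128,000 × 0.9% × 55/365 = £1,529.7534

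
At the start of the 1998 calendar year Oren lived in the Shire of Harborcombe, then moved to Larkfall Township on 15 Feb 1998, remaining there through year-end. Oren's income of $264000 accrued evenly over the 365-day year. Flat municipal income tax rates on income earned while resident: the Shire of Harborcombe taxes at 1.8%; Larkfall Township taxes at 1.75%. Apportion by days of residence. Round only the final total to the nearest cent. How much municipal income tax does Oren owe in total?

The Shire of Harborcombe, 1 Jan – 14 Feb 1998: 45 days → $264000 × 1.8% × 45/365 = $585.8630
Larkfall Township, 15 Feb – 31 Dec 1998: 320 days → $264000 × 1.75% × 320/365 = $4050.4110
Total = $4636.2740

$4636.27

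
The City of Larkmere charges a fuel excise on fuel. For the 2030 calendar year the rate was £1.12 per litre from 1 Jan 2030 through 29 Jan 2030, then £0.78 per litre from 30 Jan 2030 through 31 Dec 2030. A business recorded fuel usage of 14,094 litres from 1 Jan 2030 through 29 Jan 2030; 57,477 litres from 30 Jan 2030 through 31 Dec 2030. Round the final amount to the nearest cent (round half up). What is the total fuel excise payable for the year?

£60617.34

1 Jan – 29 Jan 2030: 14,094 litres at £1.12/litre → £15785.28
30 Jan – 31 Dec 2030: 57,477 litres at £0.78/litre → £44832.06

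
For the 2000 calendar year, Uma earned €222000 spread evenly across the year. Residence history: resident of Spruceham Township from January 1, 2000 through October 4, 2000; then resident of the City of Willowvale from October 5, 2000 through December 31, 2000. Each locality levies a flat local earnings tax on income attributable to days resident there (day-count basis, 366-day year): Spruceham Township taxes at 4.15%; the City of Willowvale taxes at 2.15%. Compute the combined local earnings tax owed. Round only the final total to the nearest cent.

Spruceham Township, January 1 – October 4, 2000: 278 days → €222000 × 4.15% × 278/366 = €6997.8525
The City of Willowvale, October 5 – December 31, 2000: 88 days → €222000 × 2.15% × 88/366 = €1147.6066
Total = €8145.4590

€8145.46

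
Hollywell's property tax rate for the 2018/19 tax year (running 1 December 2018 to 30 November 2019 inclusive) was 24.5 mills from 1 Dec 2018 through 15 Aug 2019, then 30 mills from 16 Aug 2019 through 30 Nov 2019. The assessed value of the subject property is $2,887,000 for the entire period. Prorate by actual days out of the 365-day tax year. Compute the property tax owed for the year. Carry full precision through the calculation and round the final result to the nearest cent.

1 Dec 2018 – 15 Aug 2019: 258 days at 24.5 mills → $2,887,000 × 2.45% × 258/365 = $49,996.5123
16 Aug – 30 Nov 2019: 107 days at 30 mills → $2,887,000 × 3% × 107/365 = $25,389.7808
Total = $75,386.2932

$75,386.29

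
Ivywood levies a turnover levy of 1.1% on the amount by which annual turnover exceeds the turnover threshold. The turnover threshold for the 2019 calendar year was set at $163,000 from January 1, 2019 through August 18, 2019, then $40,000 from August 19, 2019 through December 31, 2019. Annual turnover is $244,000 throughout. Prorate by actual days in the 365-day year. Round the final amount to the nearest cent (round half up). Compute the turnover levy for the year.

January 1 – August 18, 2019: 230 days, exemption $163,000 → ($244,000 − $163,000) × 1.1% × 230/365 = $561.4521
August 19 – December 31, 2019: 135 days, exemption $40,000 → ($244,000 − $40,000) × 1.1% × 135/365 = $829.9726
Total = $1,391.4247

$1,391.42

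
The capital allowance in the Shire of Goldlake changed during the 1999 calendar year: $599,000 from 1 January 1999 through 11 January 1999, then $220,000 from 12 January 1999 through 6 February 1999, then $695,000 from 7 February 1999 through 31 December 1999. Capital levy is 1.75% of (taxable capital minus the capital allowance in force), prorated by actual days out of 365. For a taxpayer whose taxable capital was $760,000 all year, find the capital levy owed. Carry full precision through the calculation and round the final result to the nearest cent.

1 January – 11 January 1999: 11 days, exemption $599,000 → ($760,000 − $599,000) × 1.75% × 11/365 = $84.9110
12 January – 6 February 1999: 26 days, exemption $220,000 → ($760,000 − $220,000) × 1.75% × 26/365 = $673.1507
7 February – 31 December 1999: 328 days, exemption $695,000 → ($760,000 − $695,000) × 1.75% × 328/365 = $1,022.1918
Total = $1,780.2534

$1,780.25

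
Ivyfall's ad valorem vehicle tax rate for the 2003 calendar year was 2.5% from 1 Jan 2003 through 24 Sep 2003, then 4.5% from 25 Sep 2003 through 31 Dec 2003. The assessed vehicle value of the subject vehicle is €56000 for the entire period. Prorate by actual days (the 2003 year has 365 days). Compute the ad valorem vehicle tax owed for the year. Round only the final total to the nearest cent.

€1700.71

1 Jan – 24 Sep 2003: 267 days at 2.5% → €56000 × 2.5% × 267/365 = €1024.1096
25 Sep – 31 Dec 2003: 98 days at 4.5% → €56000 × 4.5% × 98/365 = €676.6027
Total = €1700.7123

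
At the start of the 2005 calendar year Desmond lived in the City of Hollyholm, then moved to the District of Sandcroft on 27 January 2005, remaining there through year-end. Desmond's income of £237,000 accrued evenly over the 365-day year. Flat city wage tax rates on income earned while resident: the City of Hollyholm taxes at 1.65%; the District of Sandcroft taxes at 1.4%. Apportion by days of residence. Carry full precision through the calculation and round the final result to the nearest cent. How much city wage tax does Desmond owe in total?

£3,360.21

The City of Hollyholm, 1 January – 26 January 2005: 26 days → £237,000 × 1.65% × 26/365 = £278.5562
The District of Sandcroft, 27 January – 31 December 2005: 339 days → £237,000 × 1.4% × 339/365 = £3,081.6493
Total = £3,360.2055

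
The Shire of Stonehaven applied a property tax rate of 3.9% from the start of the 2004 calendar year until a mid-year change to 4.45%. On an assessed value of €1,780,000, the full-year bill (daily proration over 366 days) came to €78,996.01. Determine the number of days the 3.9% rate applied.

8 days

Let d = days at the first rate; then 366 − d days at the second rate.
€1,780,000 × [3.9%·d + 4.45%·(366−d)] / 366 = €78,996.01
Solving gives d = 8, so the new rate took effect on 9 January 2004.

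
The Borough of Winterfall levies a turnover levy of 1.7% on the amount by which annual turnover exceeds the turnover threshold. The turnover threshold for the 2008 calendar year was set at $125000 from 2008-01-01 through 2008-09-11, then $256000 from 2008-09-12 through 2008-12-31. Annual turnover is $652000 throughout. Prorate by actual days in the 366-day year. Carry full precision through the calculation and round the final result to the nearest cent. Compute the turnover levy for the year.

$8283.60

2008-01-01 to 2008-09-11: 255 days, exemption $125000 → ($652000 − $125000) × 1.7% × 255/366 = $6241.9262
2008-09-12 to 2008-12-31: 111 days, exemption $256000 → ($652000 − $256000) × 1.7% × 111/366 = $2041.6721
Total = $8283.5984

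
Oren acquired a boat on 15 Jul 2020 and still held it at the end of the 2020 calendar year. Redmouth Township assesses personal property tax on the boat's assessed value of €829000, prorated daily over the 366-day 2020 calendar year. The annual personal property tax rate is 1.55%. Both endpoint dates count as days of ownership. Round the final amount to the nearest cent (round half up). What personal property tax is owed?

€5968.35

Days held (15 Jul – 31 Dec 2020): 170 out of 366
Tax = €829000 × 1.55% × 170/366 = €5968.3470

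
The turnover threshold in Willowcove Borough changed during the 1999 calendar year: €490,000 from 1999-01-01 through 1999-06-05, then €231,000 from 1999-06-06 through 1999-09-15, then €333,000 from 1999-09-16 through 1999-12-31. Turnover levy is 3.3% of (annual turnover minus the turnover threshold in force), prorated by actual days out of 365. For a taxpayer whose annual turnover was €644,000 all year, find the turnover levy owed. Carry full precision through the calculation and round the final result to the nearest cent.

€8,989.29

1999-01-01 to 1999-06-05: 156 days, exemption €490,000 → (€644,000 − €490,000) × 3.3% × 156/365 = €2,172.0329
1999-06-06 to 1999-09-15: 102 days, exemption €231,000 → (€644,000 − €231,000) × 3.3% × 102/365 = €3,808.6521
1999-09-16 to 1999-12-31: 107 days, exemption €333,000 → (€644,000 − €333,000) × 3.3% × 107/365 = €3,008.6055
Total = €8,989.2904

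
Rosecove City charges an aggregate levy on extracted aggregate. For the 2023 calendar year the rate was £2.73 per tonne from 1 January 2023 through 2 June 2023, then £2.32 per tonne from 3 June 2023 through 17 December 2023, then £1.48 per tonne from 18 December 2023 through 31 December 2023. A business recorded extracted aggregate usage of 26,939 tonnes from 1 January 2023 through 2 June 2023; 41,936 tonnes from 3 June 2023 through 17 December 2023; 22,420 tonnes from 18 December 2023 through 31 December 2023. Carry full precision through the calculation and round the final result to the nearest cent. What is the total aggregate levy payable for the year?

£204,016.59

1 January – 2 June 2023: 26,939 tonnes at £2.73/tonne → £73,543.47
3 June – 17 December 2023: 41,936 tonnes at £2.32/tonne → £97,291.52
18 December – 31 December 2023: 22,420 tonnes at £1.48/tonne → £33,181.60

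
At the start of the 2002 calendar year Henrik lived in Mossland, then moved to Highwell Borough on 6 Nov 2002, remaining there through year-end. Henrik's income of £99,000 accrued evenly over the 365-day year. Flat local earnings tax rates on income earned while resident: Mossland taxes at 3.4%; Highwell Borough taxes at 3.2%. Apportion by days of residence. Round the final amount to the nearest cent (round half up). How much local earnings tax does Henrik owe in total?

Mossland, 1 Jan – 5 Nov 2002: 309 days → £99,000 × 3.4% × 309/365 = £2,849.5726
Highwell Borough, 6 Nov – 31 Dec 2002: 56 days → £99,000 × 3.2% × 56/365 = £486.0493
Total = £3,335.6219

£3,335.62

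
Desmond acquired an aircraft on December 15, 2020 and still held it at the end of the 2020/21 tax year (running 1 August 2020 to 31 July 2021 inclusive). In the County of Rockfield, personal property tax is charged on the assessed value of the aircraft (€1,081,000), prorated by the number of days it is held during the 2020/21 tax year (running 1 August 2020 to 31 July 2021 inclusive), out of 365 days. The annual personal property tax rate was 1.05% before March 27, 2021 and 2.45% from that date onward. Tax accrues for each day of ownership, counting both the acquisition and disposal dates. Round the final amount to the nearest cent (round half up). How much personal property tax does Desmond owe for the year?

December 15, 2020 – March 26, 2021: 102 days at 1.05% → €1,081,000 × 1.05% × 102/365 = €3,171.9205
March 27 – July 31, 2021: 127 days at 2.45% → €1,081,000 × 2.45% × 127/365 = €9,215.1548
Total = €12,387.0753

€12,387.08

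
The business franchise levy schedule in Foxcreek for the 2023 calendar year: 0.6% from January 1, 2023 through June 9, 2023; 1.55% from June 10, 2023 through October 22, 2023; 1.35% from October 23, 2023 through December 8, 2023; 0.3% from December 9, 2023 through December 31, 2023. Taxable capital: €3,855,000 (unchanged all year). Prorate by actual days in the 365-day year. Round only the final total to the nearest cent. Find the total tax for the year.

January 1 – June 9, 2023: 160 days at 0.6% → €3,855,000 × 0.6% × 160/365 = €10,139.1781
June 10 – October 22, 2023: 135 days at 1.55% → €3,855,000 × 1.55% × 135/365 = €22,100.2397
October 23 – December 8, 2023: 47 days at 1.35% → €3,855,000 × 1.35% × 47/365 = €6,701.3630
December 9 – December 31, 2023: 23 days at 0.3% → €3,855,000 × 0.3% × 23/365 = €728.7534
Total = €39,669.5342

€39,669.53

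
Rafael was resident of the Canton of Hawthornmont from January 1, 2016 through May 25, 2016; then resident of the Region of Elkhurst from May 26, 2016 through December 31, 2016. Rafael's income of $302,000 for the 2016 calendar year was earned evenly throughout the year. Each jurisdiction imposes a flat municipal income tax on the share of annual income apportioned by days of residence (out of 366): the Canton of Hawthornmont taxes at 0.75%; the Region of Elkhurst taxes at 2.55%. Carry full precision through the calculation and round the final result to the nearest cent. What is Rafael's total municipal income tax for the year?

$5,532.54

The Canton of Hawthornmont, January 1 – May 25, 2016: 146 days → $302,000 × 0.75% × 146/366 = $903.5246
The Region of Elkhurst, May 26 – December 31, 2016: 220 days → $302,000 × 2.55% × 220/366 = $4,629.0164
Total = $5,532.5410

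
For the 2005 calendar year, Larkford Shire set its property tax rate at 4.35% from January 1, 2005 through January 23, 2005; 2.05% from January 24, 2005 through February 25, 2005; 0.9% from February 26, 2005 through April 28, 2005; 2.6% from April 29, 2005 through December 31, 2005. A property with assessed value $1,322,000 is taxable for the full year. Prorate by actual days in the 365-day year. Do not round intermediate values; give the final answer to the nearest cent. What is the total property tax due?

$31,354.94

January 1 – January 23, 2005: 23 days at 4.35% → $1,322,000 × 4.35% × 23/365 = $3,623.7288
January 24 – February 25, 2005: 33 days at 2.05% → $1,322,000 × 2.05% × 33/365 = $2,450.2274
February 26 – April 28, 2005: 62 days at 0.9% → $1,322,000 × 0.9% × 62/365 = $2,021.0301
April 29 – December 31, 2005: 247 days at 2.6% → $1,322,000 × 2.6% × 247/365 = $23,259.9562
Total = $31,354.9425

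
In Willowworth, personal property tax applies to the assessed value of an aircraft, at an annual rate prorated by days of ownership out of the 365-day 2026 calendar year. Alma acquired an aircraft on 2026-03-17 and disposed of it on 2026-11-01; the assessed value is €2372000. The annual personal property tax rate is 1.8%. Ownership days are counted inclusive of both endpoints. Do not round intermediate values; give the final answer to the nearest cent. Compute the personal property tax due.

Days held (2026-03-17 to 2026-11-01): 230 out of 365
Tax = €2372000 × 1.8% × 230/365 = €26904.3288

€26904.33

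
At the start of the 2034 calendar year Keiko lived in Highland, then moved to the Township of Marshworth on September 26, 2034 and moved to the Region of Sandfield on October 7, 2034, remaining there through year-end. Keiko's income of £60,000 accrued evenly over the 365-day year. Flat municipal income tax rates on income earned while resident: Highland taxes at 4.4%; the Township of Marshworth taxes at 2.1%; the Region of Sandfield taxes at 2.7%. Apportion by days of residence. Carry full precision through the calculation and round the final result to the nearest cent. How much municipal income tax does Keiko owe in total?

Highland, January 1 – September 25, 2034: 268 days → £60,000 × 4.4% × 268/365 = £1,938.4110
The Township of Marshworth, September 26 – October 6, 2034: 11 days → £60,000 × 2.1% × 11/365 = £37.9726
The Region of Sandfield, October 7 – December 31, 2034: 86 days → £60,000 × 2.7% × 86/365 = £381.6986
Total = £2,358.0822

£2,358.08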